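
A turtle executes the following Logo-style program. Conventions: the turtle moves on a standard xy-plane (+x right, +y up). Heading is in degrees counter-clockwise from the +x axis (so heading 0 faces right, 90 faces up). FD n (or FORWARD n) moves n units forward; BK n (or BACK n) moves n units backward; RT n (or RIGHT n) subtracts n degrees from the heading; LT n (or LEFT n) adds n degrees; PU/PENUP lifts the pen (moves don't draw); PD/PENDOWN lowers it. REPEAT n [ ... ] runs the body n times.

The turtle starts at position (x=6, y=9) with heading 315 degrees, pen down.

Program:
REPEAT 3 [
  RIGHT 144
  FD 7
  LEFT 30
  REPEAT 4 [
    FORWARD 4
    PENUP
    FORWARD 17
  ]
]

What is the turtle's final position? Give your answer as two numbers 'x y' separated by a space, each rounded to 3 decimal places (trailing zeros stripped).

Executing turtle program step by step:
Start: pos=(6,9), heading=315, pen down
REPEAT 3 [
  -- iteration 1/3 --
  RT 144: heading 315 -> 171
  FD 7: (6,9) -> (-0.914,10.095) [heading=171, draw]
  LT 30: heading 171 -> 201
  REPEAT 4 [
    -- iteration 1/4 --
    FD 4: (-0.914,10.095) -> (-4.648,8.662) [heading=201, draw]
    PU: pen up
    FD 17: (-4.648,8.662) -> (-20.519,2.569) [heading=201, move]
    -- iteration 2/4 --
    FD 4: (-20.519,2.569) -> (-24.253,1.136) [heading=201, move]
    PU: pen up
    FD 17: (-24.253,1.136) -> (-40.124,-4.956) [heading=201, move]
    -- iteration 3/4 --
    FD 4: (-40.124,-4.956) -> (-43.859,-6.39) [heading=201, move]
    PU: pen up
    FD 17: (-43.859,-6.39) -> (-59.729,-12.482) [heading=201, move]
    -- iteration 4/4 --
    FD 4: (-59.729,-12.482) -> (-63.464,-13.916) [heading=201, move]
    PU: pen up
    FD 17: (-63.464,-13.916) -> (-79.335,-20.008) [heading=201, move]
  ]
  -- iteration 2/3 --
  RT 144: heading 201 -> 57
  FD 7: (-79.335,-20.008) -> (-75.522,-14.137) [heading=57, move]
  LT 30: heading 57 -> 87
  REPEAT 4 [
    -- iteration 1/4 --
    FD 4: (-75.522,-14.137) -> (-75.313,-10.143) [heading=87, move]
    PU: pen up
    FD 17: (-75.313,-10.143) -> (-74.423,6.834) [heading=87, move]
    -- iteration 2/4 --
    FD 4: (-74.423,6.834) -> (-74.214,10.829) [heading=87, move]
    PU: pen up
    FD 17: (-74.214,10.829) -> (-73.324,27.805) [heading=87, move]
    -- iteration 3/4 --
    FD 4: (-73.324,27.805) -> (-73.115,31.8) [heading=87, move]
    PU: pen up
    FD 17: (-73.115,31.8) -> (-72.225,48.776) [heading=87, move]
    -- iteration 4/4 --
    FD 4: (-72.225,48.776) -> (-72.016,52.771) [heading=87, move]
    PU: pen up
    FD 17: (-72.016,52.771) -> (-71.126,69.748) [heading=87, move]
  ]
  -- iteration 3/3 --
  RT 144: heading 87 -> 303
  FD 7: (-71.126,69.748) -> (-67.313,63.877) [heading=303, move]
  LT 30: heading 303 -> 333
  REPEAT 4 [
    -- iteration 1/4 --
    FD 4: (-67.313,63.877) -> (-63.749,62.061) [heading=333, move]
    PU: pen up
    FD 17: (-63.749,62.061) -> (-48.602,54.343) [heading=333, move]
    -- iteration 2/4 --
    FD 4: (-48.602,54.343) -> (-45.038,52.527) [heading=333, move]
    PU: pen up
    FD 17: (-45.038,52.527) -> (-29.891,44.809) [heading=333, move]
    -- iteration 3/4 --
    FD 4: (-29.891,44.809) -> (-26.327,42.993) [heading=333, move]
    PU: pen up
    FD 17: (-26.327,42.993) -> (-11.18,35.276) [heading=333, move]
    -- iteration 4/4 --
    FD 4: (-11.18,35.276) -> (-7.616,33.46) [heading=333, move]
    PU: pen up
    FD 17: (-7.616,33.46) -> (7.531,25.742) [heading=333, move]
  ]
]
Final: pos=(7.531,25.742), heading=333, 2 segment(s) drawn

Answer: 7.531 25.742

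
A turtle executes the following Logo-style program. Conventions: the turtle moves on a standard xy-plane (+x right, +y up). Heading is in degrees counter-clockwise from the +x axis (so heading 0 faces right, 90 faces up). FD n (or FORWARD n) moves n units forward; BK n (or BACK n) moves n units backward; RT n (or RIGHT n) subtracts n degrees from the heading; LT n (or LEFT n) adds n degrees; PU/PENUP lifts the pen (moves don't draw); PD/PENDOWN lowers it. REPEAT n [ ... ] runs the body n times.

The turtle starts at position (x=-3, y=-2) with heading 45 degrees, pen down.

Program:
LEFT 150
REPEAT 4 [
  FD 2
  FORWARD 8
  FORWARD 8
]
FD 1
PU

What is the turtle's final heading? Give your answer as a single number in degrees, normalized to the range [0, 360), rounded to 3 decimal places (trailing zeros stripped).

Executing turtle program step by step:
Start: pos=(-3,-2), heading=45, pen down
LT 150: heading 45 -> 195
REPEAT 4 [
  -- iteration 1/4 --
  FD 2: (-3,-2) -> (-4.932,-2.518) [heading=195, draw]
  FD 8: (-4.932,-2.518) -> (-12.659,-4.588) [heading=195, draw]
  FD 8: (-12.659,-4.588) -> (-20.387,-6.659) [heading=195, draw]
  -- iteration 2/4 --
  FD 2: (-20.387,-6.659) -> (-22.319,-7.176) [heading=195, draw]
  FD 8: (-22.319,-7.176) -> (-30.046,-9.247) [heading=195, draw]
  FD 8: (-30.046,-9.247) -> (-37.773,-11.317) [heading=195, draw]
  -- iteration 3/4 --
  FD 2: (-37.773,-11.317) -> (-39.705,-11.835) [heading=195, draw]
  FD 8: (-39.705,-11.835) -> (-47.433,-13.906) [heading=195, draw]
  FD 8: (-47.433,-13.906) -> (-55.16,-15.976) [heading=195, draw]
  -- iteration 4/4 --
  FD 2: (-55.16,-15.976) -> (-57.092,-16.494) [heading=195, draw]
  FD 8: (-57.092,-16.494) -> (-64.819,-18.564) [heading=195, draw]
  FD 8: (-64.819,-18.564) -> (-72.547,-20.635) [heading=195, draw]
]
FD 1: (-72.547,-20.635) -> (-73.513,-20.894) [heading=195, draw]
PU: pen up
Final: pos=(-73.513,-20.894), heading=195, 13 segment(s) drawn

Answer: 195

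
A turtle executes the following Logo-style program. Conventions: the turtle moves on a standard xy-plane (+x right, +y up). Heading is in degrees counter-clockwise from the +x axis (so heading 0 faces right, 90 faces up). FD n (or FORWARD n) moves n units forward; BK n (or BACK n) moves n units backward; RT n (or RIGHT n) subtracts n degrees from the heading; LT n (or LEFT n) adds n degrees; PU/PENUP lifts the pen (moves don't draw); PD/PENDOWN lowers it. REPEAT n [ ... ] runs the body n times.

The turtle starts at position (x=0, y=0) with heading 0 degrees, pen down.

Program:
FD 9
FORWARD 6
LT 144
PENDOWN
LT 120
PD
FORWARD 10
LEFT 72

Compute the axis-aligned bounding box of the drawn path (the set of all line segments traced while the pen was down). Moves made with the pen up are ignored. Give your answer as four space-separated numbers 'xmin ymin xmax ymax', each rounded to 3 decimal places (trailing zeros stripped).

Answer: 0 -9.945 15 0

Derivation:
Executing turtle program step by step:
Start: pos=(0,0), heading=0, pen down
FD 9: (0,0) -> (9,0) [heading=0, draw]
FD 6: (9,0) -> (15,0) [heading=0, draw]
LT 144: heading 0 -> 144
PD: pen down
LT 120: heading 144 -> 264
PD: pen down
FD 10: (15,0) -> (13.955,-9.945) [heading=264, draw]
LT 72: heading 264 -> 336
Final: pos=(13.955,-9.945), heading=336, 3 segment(s) drawn

Segment endpoints: x in {0, 9, 13.955, 15}, y in {-9.945, 0}
xmin=0, ymin=-9.945, xmax=15, ymax=0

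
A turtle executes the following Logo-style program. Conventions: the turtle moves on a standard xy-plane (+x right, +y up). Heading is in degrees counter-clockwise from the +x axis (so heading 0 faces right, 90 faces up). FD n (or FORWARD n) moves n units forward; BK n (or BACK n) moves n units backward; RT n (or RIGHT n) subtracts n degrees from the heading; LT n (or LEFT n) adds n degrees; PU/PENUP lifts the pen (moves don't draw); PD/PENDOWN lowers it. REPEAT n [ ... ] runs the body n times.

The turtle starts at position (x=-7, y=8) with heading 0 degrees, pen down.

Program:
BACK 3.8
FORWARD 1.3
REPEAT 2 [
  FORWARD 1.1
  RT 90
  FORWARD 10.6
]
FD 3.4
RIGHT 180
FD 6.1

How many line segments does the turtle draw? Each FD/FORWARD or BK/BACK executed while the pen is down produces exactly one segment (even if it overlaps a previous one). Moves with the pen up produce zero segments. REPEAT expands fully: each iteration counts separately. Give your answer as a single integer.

Answer: 8

Derivation:
Executing turtle program step by step:
Start: pos=(-7,8), heading=0, pen down
BK 3.8: (-7,8) -> (-10.8,8) [heading=0, draw]
FD 1.3: (-10.8,8) -> (-9.5,8) [heading=0, draw]
REPEAT 2 [
  -- iteration 1/2 --
  FD 1.1: (-9.5,8) -> (-8.4,8) [heading=0, draw]
  RT 90: heading 0 -> 270
  FD 10.6: (-8.4,8) -> (-8.4,-2.6) [heading=270, draw]
  -- iteration 2/2 --
  FD 1.1: (-8.4,-2.6) -> (-8.4,-3.7) [heading=270, draw]
  RT 90: heading 270 -> 180
  FD 10.6: (-8.4,-3.7) -> (-19,-3.7) [heading=180, draw]
]
FD 3.4: (-19,-3.7) -> (-22.4,-3.7) [heading=180, draw]
RT 180: heading 180 -> 0
FD 6.1: (-22.4,-3.7) -> (-16.3,-3.7) [heading=0, draw]
Final: pos=(-16.3,-3.7), heading=0, 8 segment(s) drawn
Segments drawn: 8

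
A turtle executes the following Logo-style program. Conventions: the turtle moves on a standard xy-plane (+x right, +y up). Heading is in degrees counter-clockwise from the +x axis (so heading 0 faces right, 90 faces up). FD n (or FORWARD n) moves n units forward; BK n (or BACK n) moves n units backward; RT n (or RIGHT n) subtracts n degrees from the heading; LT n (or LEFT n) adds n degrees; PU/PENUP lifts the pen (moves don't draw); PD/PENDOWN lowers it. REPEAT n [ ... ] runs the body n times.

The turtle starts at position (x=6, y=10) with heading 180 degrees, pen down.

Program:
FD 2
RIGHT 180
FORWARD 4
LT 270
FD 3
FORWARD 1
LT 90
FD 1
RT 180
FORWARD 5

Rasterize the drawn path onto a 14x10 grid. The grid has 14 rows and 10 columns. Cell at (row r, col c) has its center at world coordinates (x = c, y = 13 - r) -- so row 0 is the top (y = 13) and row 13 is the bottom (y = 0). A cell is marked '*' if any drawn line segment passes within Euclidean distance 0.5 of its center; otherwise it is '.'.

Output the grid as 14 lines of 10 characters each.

Segment 0: (6,10) -> (4,10)
Segment 1: (4,10) -> (8,10)
Segment 2: (8,10) -> (8,7)
Segment 3: (8,7) -> (8,6)
Segment 4: (8,6) -> (9,6)
Segment 5: (9,6) -> (4,6)

Answer: ..........
..........
..........
....*****.
........*.
........*.
........*.
....******
..........
..........
..........
..........
..........
..........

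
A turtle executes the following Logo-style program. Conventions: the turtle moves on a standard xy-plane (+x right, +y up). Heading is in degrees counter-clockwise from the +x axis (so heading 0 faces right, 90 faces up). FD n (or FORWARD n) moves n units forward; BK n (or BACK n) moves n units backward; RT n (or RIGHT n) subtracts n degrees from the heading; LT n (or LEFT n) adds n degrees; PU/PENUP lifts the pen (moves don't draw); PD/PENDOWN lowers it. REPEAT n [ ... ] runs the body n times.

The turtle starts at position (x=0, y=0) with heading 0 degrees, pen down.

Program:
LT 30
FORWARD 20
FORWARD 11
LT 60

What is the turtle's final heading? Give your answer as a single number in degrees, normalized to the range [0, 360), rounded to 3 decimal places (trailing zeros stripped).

Executing turtle program step by step:
Start: pos=(0,0), heading=0, pen down
LT 30: heading 0 -> 30
FD 20: (0,0) -> (17.321,10) [heading=30, draw]
FD 11: (17.321,10) -> (26.847,15.5) [heading=30, draw]
LT 60: heading 30 -> 90
Final: pos=(26.847,15.5), heading=90, 2 segment(s) drawn

Answer: 90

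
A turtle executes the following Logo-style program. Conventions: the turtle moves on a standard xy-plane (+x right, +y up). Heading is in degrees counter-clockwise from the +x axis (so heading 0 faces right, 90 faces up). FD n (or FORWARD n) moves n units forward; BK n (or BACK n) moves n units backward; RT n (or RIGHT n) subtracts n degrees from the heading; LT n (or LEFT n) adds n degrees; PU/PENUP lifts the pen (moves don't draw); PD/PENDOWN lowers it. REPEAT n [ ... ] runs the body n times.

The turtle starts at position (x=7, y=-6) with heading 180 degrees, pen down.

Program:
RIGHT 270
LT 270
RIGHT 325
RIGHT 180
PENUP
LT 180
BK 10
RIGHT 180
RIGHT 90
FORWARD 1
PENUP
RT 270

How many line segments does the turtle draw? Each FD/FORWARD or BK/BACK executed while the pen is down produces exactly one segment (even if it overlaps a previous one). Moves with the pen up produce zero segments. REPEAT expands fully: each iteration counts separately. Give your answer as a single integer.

Answer: 0

Derivation:
Executing turtle program step by step:
Start: pos=(7,-6), heading=180, pen down
RT 270: heading 180 -> 270
LT 270: heading 270 -> 180
RT 325: heading 180 -> 215
RT 180: heading 215 -> 35
PU: pen up
LT 180: heading 35 -> 215
BK 10: (7,-6) -> (15.192,-0.264) [heading=215, move]
RT 180: heading 215 -> 35
RT 90: heading 35 -> 305
FD 1: (15.192,-0.264) -> (15.765,-1.083) [heading=305, move]
PU: pen up
RT 270: heading 305 -> 35
Final: pos=(15.765,-1.083), heading=35, 0 segment(s) drawn
Segments drawn: 0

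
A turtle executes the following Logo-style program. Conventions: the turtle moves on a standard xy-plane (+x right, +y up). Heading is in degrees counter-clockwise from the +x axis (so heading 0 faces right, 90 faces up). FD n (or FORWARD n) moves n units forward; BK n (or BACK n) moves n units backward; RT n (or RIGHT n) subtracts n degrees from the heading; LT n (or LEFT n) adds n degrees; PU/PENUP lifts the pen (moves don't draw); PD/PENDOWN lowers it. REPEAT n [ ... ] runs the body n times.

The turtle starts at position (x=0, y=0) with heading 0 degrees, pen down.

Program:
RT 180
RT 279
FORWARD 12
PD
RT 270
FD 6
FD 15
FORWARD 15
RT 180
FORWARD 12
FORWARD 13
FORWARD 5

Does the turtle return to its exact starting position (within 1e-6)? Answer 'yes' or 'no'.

Answer: no

Derivation:
Executing turtle program step by step:
Start: pos=(0,0), heading=0, pen down
RT 180: heading 0 -> 180
RT 279: heading 180 -> 261
FD 12: (0,0) -> (-1.877,-11.852) [heading=261, draw]
PD: pen down
RT 270: heading 261 -> 351
FD 6: (-1.877,-11.852) -> (4.049,-12.791) [heading=351, draw]
FD 15: (4.049,-12.791) -> (18.864,-15.137) [heading=351, draw]
FD 15: (18.864,-15.137) -> (33.68,-17.484) [heading=351, draw]
RT 180: heading 351 -> 171
FD 12: (33.68,-17.484) -> (21.827,-15.607) [heading=171, draw]
FD 13: (21.827,-15.607) -> (8.987,-13.573) [heading=171, draw]
FD 5: (8.987,-13.573) -> (4.049,-12.791) [heading=171, draw]
Final: pos=(4.049,-12.791), heading=171, 7 segment(s) drawn

Start position: (0, 0)
Final position: (4.049, -12.791)
Distance = 13.416; >= 1e-6 -> NOT closed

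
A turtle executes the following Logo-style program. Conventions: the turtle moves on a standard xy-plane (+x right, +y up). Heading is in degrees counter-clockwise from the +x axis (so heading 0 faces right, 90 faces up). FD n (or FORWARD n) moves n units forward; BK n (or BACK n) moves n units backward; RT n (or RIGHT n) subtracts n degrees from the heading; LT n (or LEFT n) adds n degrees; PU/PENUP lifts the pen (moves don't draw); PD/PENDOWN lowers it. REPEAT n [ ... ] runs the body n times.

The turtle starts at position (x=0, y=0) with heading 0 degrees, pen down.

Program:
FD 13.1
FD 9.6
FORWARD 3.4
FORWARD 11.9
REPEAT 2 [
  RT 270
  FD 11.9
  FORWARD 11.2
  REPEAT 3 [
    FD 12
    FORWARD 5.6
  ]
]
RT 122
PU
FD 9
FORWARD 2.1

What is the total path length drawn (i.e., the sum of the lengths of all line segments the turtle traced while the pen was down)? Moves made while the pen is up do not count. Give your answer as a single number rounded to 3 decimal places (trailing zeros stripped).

Answer: 189.8

Derivation:
Executing turtle program step by step:
Start: pos=(0,0), heading=0, pen down
FD 13.1: (0,0) -> (13.1,0) [heading=0, draw]
FD 9.6: (13.1,0) -> (22.7,0) [heading=0, draw]
FD 3.4: (22.7,0) -> (26.1,0) [heading=0, draw]
FD 11.9: (26.1,0) -> (38,0) [heading=0, draw]
REPEAT 2 [
  -- iteration 1/2 --
  RT 270: heading 0 -> 90
  FD 11.9: (38,0) -> (38,11.9) [heading=90, draw]
  FD 11.2: (38,11.9) -> (38,23.1) [heading=90, draw]
  REPEAT 3 [
    -- iteration 1/3 --
    FD 12: (38,23.1) -> (38,35.1) [heading=90, draw]
    FD 5.6: (38,35.1) -> (38,40.7) [heading=90, draw]
    -- iteration 2/3 --
    FD 12: (38,40.7) -> (38,52.7) [heading=90, draw]
    FD 5.6: (38,52.7) -> (38,58.3) [heading=90, draw]
    -- iteration 3/3 --
    FD 12: (38,58.3) -> (38,70.3) [heading=90, draw]
    FD 5.6: (38,70.3) -> (38,75.9) [heading=90, draw]
  ]
  -- iteration 2/2 --
  RT 270: heading 90 -> 180
  FD 11.9: (38,75.9) -> (26.1,75.9) [heading=180, draw]
  FD 11.2: (26.1,75.9) -> (14.9,75.9) [heading=180, draw]
  REPEAT 3 [
    -- iteration 1/3 --
    FD 12: (14.9,75.9) -> (2.9,75.9) [heading=180, draw]
    FD 5.6: (2.9,75.9) -> (-2.7,75.9) [heading=180, draw]
    -- iteration 2/3 --
    FD 12: (-2.7,75.9) -> (-14.7,75.9) [heading=180, draw]
    FD 5.6: (-14.7,75.9) -> (-20.3,75.9) [heading=180, draw]
    -- iteration 3/3 --
    FD 12: (-20.3,75.9) -> (-32.3,75.9) [heading=180, draw]
    FD 5.6: (-32.3,75.9) -> (-37.9,75.9) [heading=180, draw]
  ]
]
RT 122: heading 180 -> 58
PU: pen up
FD 9: (-37.9,75.9) -> (-33.131,83.532) [heading=58, move]
FD 2.1: (-33.131,83.532) -> (-32.018,85.313) [heading=58, move]
Final: pos=(-32.018,85.313), heading=58, 20 segment(s) drawn

Segment lengths:
  seg 1: (0,0) -> (13.1,0), length = 13.1
  seg 2: (13.1,0) -> (22.7,0), length = 9.6
  seg 3: (22.7,0) -> (26.1,0), length = 3.4
  seg 4: (26.1,0) -> (38,0), length = 11.9
  seg 5: (38,0) -> (38,11.9), length = 11.9
  seg 6: (38,11.9) -> (38,23.1), length = 11.2
  seg 7: (38,23.1) -> (38,35.1), length = 12
  seg 8: (38,35.1) -> (38,40.7), length = 5.6
  seg 9: (38,40.7) -> (38,52.7), length = 12
  seg 10: (38,52.7) -> (38,58.3), length = 5.6
  seg 11: (38,58.3) -> (38,70.3), length = 12
  seg 12: (38,70.3) -> (38,75.9), length = 5.6
  seg 13: (38,75.9) -> (26.1,75.9), length = 11.9
  seg 14: (26.1,75.9) -> (14.9,75.9), length = 11.2
  seg 15: (14.9,75.9) -> (2.9,75.9), length = 12
  seg 16: (2.9,75.9) -> (-2.7,75.9), length = 5.6
  seg 17: (-2.7,75.9) -> (-14.7,75.9), length = 12
  seg 18: (-14.7,75.9) -> (-20.3,75.9), length = 5.6
  seg 19: (-20.3,75.9) -> (-32.3,75.9), length = 12
  seg 20: (-32.3,75.9) -> (-37.9,75.9), length = 5.6
Total = 189.8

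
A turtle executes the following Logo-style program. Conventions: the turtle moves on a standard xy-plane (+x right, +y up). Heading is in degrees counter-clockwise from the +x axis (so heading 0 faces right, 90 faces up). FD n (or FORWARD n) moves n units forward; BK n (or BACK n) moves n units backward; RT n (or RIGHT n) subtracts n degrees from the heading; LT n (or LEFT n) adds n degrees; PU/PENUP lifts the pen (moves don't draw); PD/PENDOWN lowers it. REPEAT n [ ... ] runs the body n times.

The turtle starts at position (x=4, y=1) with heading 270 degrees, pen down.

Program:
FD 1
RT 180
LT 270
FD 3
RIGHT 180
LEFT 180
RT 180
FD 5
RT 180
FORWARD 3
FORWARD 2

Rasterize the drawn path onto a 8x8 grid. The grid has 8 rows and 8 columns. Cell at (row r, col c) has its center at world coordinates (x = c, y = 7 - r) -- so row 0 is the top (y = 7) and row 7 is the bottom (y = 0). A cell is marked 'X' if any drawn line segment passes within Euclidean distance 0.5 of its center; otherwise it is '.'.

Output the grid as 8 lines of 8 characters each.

Answer: ........
........
........
........
........
........
....X...
..XXXXXX

Derivation:
Segment 0: (4,1) -> (4,0)
Segment 1: (4,0) -> (7,-0)
Segment 2: (7,-0) -> (2,-0)
Segment 3: (2,-0) -> (5,-0)
Segment 4: (5,-0) -> (7,-0)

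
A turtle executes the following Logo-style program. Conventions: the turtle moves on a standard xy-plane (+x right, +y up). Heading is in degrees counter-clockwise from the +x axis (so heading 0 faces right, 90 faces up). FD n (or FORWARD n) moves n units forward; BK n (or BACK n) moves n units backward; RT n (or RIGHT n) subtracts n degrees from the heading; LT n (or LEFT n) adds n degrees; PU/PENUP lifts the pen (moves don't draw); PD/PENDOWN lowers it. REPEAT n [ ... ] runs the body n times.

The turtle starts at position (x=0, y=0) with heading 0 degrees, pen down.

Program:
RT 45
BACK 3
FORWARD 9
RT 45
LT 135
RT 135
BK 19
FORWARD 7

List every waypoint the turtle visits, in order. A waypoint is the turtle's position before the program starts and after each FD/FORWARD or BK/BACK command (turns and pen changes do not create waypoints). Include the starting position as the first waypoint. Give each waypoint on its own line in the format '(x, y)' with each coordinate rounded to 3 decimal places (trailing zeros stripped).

Answer: (0, 0)
(-2.121, 2.121)
(4.243, -4.243)
(4.243, 14.757)
(4.243, 7.757)

Derivation:
Executing turtle program step by step:
Start: pos=(0,0), heading=0, pen down
RT 45: heading 0 -> 315
BK 3: (0,0) -> (-2.121,2.121) [heading=315, draw]
FD 9: (-2.121,2.121) -> (4.243,-4.243) [heading=315, draw]
RT 45: heading 315 -> 270
LT 135: heading 270 -> 45
RT 135: heading 45 -> 270
BK 19: (4.243,-4.243) -> (4.243,14.757) [heading=270, draw]
FD 7: (4.243,14.757) -> (4.243,7.757) [heading=270, draw]
Final: pos=(4.243,7.757), heading=270, 4 segment(s) drawn
Waypoints (5 total):
(0, 0)
(-2.121, 2.121)
(4.243, -4.243)
(4.243, 14.757)
(4.243, 7.757)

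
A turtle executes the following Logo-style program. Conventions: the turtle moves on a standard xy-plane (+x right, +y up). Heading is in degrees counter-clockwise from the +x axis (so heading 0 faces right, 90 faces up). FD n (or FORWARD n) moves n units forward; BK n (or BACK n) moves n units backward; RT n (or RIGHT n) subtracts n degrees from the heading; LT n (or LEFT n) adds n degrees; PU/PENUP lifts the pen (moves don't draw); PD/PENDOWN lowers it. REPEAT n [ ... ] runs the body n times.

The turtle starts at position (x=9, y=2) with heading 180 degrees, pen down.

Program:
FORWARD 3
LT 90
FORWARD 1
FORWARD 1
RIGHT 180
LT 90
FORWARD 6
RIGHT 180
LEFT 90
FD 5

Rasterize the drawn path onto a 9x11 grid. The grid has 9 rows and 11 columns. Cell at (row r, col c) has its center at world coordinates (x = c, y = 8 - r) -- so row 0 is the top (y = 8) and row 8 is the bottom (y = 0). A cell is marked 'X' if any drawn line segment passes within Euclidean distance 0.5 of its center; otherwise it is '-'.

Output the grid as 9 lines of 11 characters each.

Answer: -----------
-----------
-----------
X----------
X----------
X----------
X-----XXXX-
X-----X----
XXXXXXX----

Derivation:
Segment 0: (9,2) -> (6,2)
Segment 1: (6,2) -> (6,1)
Segment 2: (6,1) -> (6,0)
Segment 3: (6,0) -> (0,0)
Segment 4: (0,0) -> (0,5)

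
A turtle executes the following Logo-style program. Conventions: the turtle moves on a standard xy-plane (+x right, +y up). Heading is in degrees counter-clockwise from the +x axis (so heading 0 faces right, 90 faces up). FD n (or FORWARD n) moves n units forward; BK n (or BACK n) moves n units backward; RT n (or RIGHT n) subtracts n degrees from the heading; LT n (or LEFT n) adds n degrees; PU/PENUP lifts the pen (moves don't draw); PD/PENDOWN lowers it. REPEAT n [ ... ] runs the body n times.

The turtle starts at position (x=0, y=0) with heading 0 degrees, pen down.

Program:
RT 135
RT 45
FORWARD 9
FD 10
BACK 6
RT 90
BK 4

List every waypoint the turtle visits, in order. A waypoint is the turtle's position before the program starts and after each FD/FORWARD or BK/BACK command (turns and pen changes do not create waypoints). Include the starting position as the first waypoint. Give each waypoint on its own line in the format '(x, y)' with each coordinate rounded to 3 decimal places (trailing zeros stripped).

Executing turtle program step by step:
Start: pos=(0,0), heading=0, pen down
RT 135: heading 0 -> 225
RT 45: heading 225 -> 180
FD 9: (0,0) -> (-9,0) [heading=180, draw]
FD 10: (-9,0) -> (-19,0) [heading=180, draw]
BK 6: (-19,0) -> (-13,0) [heading=180, draw]
RT 90: heading 180 -> 90
BK 4: (-13,0) -> (-13,-4) [heading=90, draw]
Final: pos=(-13,-4), heading=90, 4 segment(s) drawn
Waypoints (5 total):
(0, 0)
(-9, 0)
(-19, 0)
(-13, 0)
(-13, -4)

Answer: (0, 0)
(-9, 0)
(-19, 0)
(-13, 0)
(-13, -4)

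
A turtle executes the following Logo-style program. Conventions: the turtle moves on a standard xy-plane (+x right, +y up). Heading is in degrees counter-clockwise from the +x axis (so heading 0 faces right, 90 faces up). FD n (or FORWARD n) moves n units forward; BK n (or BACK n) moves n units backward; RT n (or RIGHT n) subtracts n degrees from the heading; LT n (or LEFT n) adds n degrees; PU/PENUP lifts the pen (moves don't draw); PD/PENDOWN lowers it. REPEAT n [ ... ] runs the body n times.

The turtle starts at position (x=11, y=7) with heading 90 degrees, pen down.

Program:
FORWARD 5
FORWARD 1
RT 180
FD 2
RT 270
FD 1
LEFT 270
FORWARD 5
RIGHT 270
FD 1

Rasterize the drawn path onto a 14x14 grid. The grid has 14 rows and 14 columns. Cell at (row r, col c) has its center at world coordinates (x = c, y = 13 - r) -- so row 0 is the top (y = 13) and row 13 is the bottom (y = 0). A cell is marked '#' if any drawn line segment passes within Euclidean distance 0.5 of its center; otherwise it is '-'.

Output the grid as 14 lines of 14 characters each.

Segment 0: (11,7) -> (11,12)
Segment 1: (11,12) -> (11,13)
Segment 2: (11,13) -> (11,11)
Segment 3: (11,11) -> (12,11)
Segment 4: (12,11) -> (12,6)
Segment 5: (12,6) -> (13,6)

Answer: -----------#--
-----------#--
-----------##-
-----------##-
-----------##-
-----------##-
-----------##-
------------##
--------------
--------------
--------------
--------------
--------------
--------------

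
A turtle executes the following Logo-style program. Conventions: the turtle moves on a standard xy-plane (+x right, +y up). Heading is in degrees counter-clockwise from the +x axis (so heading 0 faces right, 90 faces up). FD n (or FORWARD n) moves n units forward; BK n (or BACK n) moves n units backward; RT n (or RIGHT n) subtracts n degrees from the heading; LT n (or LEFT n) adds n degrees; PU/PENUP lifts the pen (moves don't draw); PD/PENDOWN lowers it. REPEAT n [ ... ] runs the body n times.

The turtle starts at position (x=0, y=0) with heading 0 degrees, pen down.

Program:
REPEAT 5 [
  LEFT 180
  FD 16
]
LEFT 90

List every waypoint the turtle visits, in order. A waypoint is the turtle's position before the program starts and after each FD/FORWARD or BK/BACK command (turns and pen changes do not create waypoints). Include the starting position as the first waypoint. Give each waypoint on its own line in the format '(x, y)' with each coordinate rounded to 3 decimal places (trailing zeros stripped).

Answer: (0, 0)
(-16, 0)
(0, 0)
(-16, 0)
(0, 0)
(-16, 0)

Derivation:
Executing turtle program step by step:
Start: pos=(0,0), heading=0, pen down
REPEAT 5 [
  -- iteration 1/5 --
  LT 180: heading 0 -> 180
  FD 16: (0,0) -> (-16,0) [heading=180, draw]
  -- iteration 2/5 --
  LT 180: heading 180 -> 0
  FD 16: (-16,0) -> (0,0) [heading=0, draw]
  -- iteration 3/5 --
  LT 180: heading 0 -> 180
  FD 16: (0,0) -> (-16,0) [heading=180, draw]
  -- iteration 4/5 --
  LT 180: heading 180 -> 0
  FD 16: (-16,0) -> (0,0) [heading=0, draw]
  -- iteration 5/5 --
  LT 180: heading 0 -> 180
  FD 16: (0,0) -> (-16,0) [heading=180, draw]
]
LT 90: heading 180 -> 270
Final: pos=(-16,0), heading=270, 5 segment(s) drawn
Waypoints (6 total):
(0, 0)
(-16, 0)
(0, 0)
(-16, 0)
(0, 0)
(-16, 0)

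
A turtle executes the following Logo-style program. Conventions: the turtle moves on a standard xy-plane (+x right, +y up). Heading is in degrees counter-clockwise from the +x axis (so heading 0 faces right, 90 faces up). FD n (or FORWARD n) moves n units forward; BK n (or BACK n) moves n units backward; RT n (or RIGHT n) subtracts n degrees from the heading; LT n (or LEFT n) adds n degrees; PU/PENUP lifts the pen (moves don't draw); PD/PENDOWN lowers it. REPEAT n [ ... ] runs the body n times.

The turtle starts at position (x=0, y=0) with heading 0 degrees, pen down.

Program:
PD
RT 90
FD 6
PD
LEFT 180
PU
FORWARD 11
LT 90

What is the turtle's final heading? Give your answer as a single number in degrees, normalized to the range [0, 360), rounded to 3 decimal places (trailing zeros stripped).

Executing turtle program step by step:
Start: pos=(0,0), heading=0, pen down
PD: pen down
RT 90: heading 0 -> 270
FD 6: (0,0) -> (0,-6) [heading=270, draw]
PD: pen down
LT 180: heading 270 -> 90
PU: pen up
FD 11: (0,-6) -> (0,5) [heading=90, move]
LT 90: heading 90 -> 180
Final: pos=(0,5), heading=180, 1 segment(s) drawn

Answer: 180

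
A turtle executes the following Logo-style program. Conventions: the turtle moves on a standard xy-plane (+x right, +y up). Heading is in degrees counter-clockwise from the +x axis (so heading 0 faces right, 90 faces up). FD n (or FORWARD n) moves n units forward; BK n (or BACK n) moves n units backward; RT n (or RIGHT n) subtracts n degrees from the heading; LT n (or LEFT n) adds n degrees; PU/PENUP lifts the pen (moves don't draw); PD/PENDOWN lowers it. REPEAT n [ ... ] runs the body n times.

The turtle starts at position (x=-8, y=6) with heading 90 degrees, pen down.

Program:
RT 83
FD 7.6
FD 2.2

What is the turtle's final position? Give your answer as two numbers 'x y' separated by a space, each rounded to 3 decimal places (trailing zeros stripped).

Executing turtle program step by step:
Start: pos=(-8,6), heading=90, pen down
RT 83: heading 90 -> 7
FD 7.6: (-8,6) -> (-0.457,6.926) [heading=7, draw]
FD 2.2: (-0.457,6.926) -> (1.727,7.194) [heading=7, draw]
Final: pos=(1.727,7.194), heading=7, 2 segment(s) drawn

Answer: 1.727 7.194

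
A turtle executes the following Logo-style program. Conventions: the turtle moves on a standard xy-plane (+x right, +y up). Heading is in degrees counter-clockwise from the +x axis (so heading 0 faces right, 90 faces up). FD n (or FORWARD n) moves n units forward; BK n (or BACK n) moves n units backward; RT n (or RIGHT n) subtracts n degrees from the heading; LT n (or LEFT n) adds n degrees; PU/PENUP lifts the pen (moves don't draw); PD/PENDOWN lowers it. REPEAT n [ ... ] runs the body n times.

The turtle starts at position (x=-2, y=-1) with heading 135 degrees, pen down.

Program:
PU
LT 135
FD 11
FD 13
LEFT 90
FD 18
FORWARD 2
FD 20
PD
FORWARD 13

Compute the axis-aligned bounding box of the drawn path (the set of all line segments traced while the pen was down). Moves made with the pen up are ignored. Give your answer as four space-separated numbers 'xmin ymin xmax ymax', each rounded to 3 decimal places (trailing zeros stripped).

Executing turtle program step by step:
Start: pos=(-2,-1), heading=135, pen down
PU: pen up
LT 135: heading 135 -> 270
FD 11: (-2,-1) -> (-2,-12) [heading=270, move]
FD 13: (-2,-12) -> (-2,-25) [heading=270, move]
LT 90: heading 270 -> 0
FD 18: (-2,-25) -> (16,-25) [heading=0, move]
FD 2: (16,-25) -> (18,-25) [heading=0, move]
FD 20: (18,-25) -> (38,-25) [heading=0, move]
PD: pen down
FD 13: (38,-25) -> (51,-25) [heading=0, draw]
Final: pos=(51,-25), heading=0, 1 segment(s) drawn

Segment endpoints: x in {38, 51}, y in {-25, -25}
xmin=38, ymin=-25, xmax=51, ymax=-25

Answer: 38 -25 51 -25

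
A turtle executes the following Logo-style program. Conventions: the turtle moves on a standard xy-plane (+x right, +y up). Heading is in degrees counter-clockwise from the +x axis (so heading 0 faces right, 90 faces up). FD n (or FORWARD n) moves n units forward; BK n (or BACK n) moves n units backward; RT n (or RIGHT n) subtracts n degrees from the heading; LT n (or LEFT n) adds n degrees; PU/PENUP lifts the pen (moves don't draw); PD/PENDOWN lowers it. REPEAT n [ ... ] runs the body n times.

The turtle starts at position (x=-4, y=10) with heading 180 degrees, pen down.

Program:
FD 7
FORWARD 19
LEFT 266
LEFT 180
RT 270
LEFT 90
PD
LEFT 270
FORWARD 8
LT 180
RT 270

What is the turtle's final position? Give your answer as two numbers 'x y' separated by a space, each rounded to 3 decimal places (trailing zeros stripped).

Executing turtle program step by step:
Start: pos=(-4,10), heading=180, pen down
FD 7: (-4,10) -> (-11,10) [heading=180, draw]
FD 19: (-11,10) -> (-30,10) [heading=180, draw]
LT 266: heading 180 -> 86
LT 180: heading 86 -> 266
RT 270: heading 266 -> 356
LT 90: heading 356 -> 86
PD: pen down
LT 270: heading 86 -> 356
FD 8: (-30,10) -> (-22.019,9.442) [heading=356, draw]
LT 180: heading 356 -> 176
RT 270: heading 176 -> 266
Final: pos=(-22.019,9.442), heading=266, 3 segment(s) drawn

Answer: -22.019 9.442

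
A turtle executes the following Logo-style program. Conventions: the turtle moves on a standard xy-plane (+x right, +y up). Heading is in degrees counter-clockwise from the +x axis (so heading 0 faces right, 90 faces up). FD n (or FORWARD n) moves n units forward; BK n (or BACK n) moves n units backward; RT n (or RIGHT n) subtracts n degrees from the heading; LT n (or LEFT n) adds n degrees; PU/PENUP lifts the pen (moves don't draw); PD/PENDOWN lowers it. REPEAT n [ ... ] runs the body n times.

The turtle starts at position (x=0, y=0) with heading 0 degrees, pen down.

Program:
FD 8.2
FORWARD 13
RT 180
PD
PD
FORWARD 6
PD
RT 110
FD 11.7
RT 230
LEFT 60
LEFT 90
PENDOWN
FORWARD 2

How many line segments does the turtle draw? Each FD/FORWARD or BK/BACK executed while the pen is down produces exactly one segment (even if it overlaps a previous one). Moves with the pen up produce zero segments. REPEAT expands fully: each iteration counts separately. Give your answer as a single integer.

Executing turtle program step by step:
Start: pos=(0,0), heading=0, pen down
FD 8.2: (0,0) -> (8.2,0) [heading=0, draw]
FD 13: (8.2,0) -> (21.2,0) [heading=0, draw]
RT 180: heading 0 -> 180
PD: pen down
PD: pen down
FD 6: (21.2,0) -> (15.2,0) [heading=180, draw]
PD: pen down
RT 110: heading 180 -> 70
FD 11.7: (15.2,0) -> (19.202,10.994) [heading=70, draw]
RT 230: heading 70 -> 200
LT 60: heading 200 -> 260
LT 90: heading 260 -> 350
PD: pen down
FD 2: (19.202,10.994) -> (21.171,10.647) [heading=350, draw]
Final: pos=(21.171,10.647), heading=350, 5 segment(s) drawn
Segments drawn: 5

Answer: 5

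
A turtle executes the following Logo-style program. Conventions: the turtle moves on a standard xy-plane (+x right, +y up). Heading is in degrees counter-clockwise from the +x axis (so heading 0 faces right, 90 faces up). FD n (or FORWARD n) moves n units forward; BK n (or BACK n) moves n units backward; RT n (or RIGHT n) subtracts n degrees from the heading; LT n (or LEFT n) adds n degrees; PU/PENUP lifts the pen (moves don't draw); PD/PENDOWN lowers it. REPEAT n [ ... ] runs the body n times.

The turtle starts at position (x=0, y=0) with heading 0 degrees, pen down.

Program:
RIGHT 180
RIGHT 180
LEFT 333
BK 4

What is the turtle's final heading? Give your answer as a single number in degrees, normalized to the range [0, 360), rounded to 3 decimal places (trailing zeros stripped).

Executing turtle program step by step:
Start: pos=(0,0), heading=0, pen down
RT 180: heading 0 -> 180
RT 180: heading 180 -> 0
LT 333: heading 0 -> 333
BK 4: (0,0) -> (-3.564,1.816) [heading=333, draw]
Final: pos=(-3.564,1.816), heading=333, 1 segment(s) drawn

Answer: 333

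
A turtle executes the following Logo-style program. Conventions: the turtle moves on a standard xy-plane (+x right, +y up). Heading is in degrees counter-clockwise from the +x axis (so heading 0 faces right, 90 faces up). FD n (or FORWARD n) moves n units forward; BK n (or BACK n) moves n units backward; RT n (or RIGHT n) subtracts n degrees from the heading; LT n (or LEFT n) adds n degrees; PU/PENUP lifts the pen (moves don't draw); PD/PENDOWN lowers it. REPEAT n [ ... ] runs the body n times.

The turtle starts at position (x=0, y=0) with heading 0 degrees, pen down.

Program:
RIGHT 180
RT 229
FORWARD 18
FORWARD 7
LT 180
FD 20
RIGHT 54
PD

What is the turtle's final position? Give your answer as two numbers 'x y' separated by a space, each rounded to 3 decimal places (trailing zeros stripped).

Executing turtle program step by step:
Start: pos=(0,0), heading=0, pen down
RT 180: heading 0 -> 180
RT 229: heading 180 -> 311
FD 18: (0,0) -> (11.809,-13.585) [heading=311, draw]
FD 7: (11.809,-13.585) -> (16.401,-18.868) [heading=311, draw]
LT 180: heading 311 -> 131
FD 20: (16.401,-18.868) -> (3.28,-3.774) [heading=131, draw]
RT 54: heading 131 -> 77
PD: pen down
Final: pos=(3.28,-3.774), heading=77, 3 segment(s) drawn

Answer: 3.28 -3.774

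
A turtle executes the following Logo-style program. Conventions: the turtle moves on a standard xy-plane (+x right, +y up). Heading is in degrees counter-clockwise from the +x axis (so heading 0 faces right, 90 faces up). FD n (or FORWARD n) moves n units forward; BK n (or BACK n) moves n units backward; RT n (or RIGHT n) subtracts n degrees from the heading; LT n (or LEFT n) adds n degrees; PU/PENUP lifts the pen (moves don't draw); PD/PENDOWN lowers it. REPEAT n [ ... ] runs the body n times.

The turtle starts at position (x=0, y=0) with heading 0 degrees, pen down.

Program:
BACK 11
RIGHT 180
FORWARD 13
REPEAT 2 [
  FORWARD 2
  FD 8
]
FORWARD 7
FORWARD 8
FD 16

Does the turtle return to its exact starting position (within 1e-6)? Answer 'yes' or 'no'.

Executing turtle program step by step:
Start: pos=(0,0), heading=0, pen down
BK 11: (0,0) -> (-11,0) [heading=0, draw]
RT 180: heading 0 -> 180
FD 13: (-11,0) -> (-24,0) [heading=180, draw]
REPEAT 2 [
  -- iteration 1/2 --
  FD 2: (-24,0) -> (-26,0) [heading=180, draw]
  FD 8: (-26,0) -> (-34,0) [heading=180, draw]
  -- iteration 2/2 --
  FD 2: (-34,0) -> (-36,0) [heading=180, draw]
  FD 8: (-36,0) -> (-44,0) [heading=180, draw]
]
FD 7: (-44,0) -> (-51,0) [heading=180, draw]
FD 8: (-51,0) -> (-59,0) [heading=180, draw]
FD 16: (-59,0) -> (-75,0) [heading=180, draw]
Final: pos=(-75,0), heading=180, 9 segment(s) drawn

Start position: (0, 0)
Final position: (-75, 0)
Distance = 75; >= 1e-6 -> NOT closed

Answer: no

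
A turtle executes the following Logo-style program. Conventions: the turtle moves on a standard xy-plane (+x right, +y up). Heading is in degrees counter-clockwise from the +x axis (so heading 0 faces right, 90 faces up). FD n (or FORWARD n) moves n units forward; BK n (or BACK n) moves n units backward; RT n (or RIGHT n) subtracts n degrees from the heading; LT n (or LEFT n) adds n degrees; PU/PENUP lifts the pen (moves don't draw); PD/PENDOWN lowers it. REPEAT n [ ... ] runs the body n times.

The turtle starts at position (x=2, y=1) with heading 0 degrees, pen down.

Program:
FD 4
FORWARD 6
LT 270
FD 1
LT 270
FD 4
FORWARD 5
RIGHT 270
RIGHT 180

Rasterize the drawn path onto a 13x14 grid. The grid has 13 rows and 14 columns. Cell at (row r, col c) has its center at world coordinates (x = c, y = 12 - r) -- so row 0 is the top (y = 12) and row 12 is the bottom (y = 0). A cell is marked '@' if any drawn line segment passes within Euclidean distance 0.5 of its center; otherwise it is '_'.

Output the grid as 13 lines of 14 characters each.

Segment 0: (2,1) -> (6,1)
Segment 1: (6,1) -> (12,1)
Segment 2: (12,1) -> (12,0)
Segment 3: (12,0) -> (8,0)
Segment 4: (8,0) -> (3,0)

Answer: ______________
______________
______________
______________
______________
______________
______________
______________
______________
______________
______________
__@@@@@@@@@@@_
___@@@@@@@@@@_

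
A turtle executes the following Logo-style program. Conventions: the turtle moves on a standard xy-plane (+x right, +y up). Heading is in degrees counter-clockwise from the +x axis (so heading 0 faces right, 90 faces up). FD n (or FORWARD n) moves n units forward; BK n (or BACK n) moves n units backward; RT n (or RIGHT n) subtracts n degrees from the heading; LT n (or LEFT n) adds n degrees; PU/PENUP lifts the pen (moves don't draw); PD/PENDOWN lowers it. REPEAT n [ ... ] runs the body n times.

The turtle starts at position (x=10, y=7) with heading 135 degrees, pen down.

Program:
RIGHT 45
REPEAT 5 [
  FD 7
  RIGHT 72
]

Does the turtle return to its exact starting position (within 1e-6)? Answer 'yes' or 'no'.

Answer: yes

Derivation:
Executing turtle program step by step:
Start: pos=(10,7), heading=135, pen down
RT 45: heading 135 -> 90
REPEAT 5 [
  -- iteration 1/5 --
  FD 7: (10,7) -> (10,14) [heading=90, draw]
  RT 72: heading 90 -> 18
  -- iteration 2/5 --
  FD 7: (10,14) -> (16.657,16.163) [heading=18, draw]
  RT 72: heading 18 -> 306
  -- iteration 3/5 --
  FD 7: (16.657,16.163) -> (20.772,10.5) [heading=306, draw]
  RT 72: heading 306 -> 234
  -- iteration 4/5 --
  FD 7: (20.772,10.5) -> (16.657,4.837) [heading=234, draw]
  RT 72: heading 234 -> 162
  -- iteration 5/5 --
  FD 7: (16.657,4.837) -> (10,7) [heading=162, draw]
  RT 72: heading 162 -> 90
]
Final: pos=(10,7), heading=90, 5 segment(s) drawn

Start position: (10, 7)
Final position: (10, 7)
Distance = 0; < 1e-6 -> CLOSED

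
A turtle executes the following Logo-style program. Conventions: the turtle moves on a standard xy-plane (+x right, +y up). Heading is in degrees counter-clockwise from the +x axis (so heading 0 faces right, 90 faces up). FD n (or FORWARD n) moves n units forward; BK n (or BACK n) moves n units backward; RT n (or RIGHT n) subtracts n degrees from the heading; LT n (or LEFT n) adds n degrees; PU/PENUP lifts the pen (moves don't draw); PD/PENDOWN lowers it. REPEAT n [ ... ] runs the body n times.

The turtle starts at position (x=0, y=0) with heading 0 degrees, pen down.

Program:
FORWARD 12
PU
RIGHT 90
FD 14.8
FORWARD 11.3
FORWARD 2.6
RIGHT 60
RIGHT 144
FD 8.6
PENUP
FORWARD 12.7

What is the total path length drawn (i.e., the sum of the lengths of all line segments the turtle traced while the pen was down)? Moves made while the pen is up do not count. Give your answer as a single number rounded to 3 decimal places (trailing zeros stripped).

Answer: 12

Derivation:
Executing turtle program step by step:
Start: pos=(0,0), heading=0, pen down
FD 12: (0,0) -> (12,0) [heading=0, draw]
PU: pen up
RT 90: heading 0 -> 270
FD 14.8: (12,0) -> (12,-14.8) [heading=270, move]
FD 11.3: (12,-14.8) -> (12,-26.1) [heading=270, move]
FD 2.6: (12,-26.1) -> (12,-28.7) [heading=270, move]
RT 60: heading 270 -> 210
RT 144: heading 210 -> 66
FD 8.6: (12,-28.7) -> (15.498,-20.844) [heading=66, move]
PU: pen up
FD 12.7: (15.498,-20.844) -> (20.663,-9.241) [heading=66, move]
Final: pos=(20.663,-9.241), heading=66, 1 segment(s) drawn

Segment lengths:
  seg 1: (0,0) -> (12,0), length = 12
Total = 12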